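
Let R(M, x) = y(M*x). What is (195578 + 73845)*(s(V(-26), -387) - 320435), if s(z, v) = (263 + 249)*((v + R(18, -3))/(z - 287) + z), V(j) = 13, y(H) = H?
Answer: -11551464514821/137 ≈ -8.4317e+10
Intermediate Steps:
R(M, x) = M*x
s(z, v) = 512*z + 512*(-54 + v)/(-287 + z) (s(z, v) = (263 + 249)*((v + 18*(-3))/(z - 287) + z) = 512*((v - 54)/(-287 + z) + z) = 512*((-54 + v)/(-287 + z) + z) = 512*(z + (-54 + v)/(-287 + z)) = 512*z + 512*(-54 + v)/(-287 + z))
(195578 + 73845)*(s(V(-26), -387) - 320435) = (195578 + 73845)*(512*(-54 - 387 + 13**2 - 287*13)/(-287 + 13) - 320435) = 269423*(512*(-54 - 387 + 169 - 3731)/(-274) - 320435) = 269423*(512*(-1/274)*(-4003) - 320435) = 269423*(1024768/137 - 320435) = 269423*(-42874827/137) = -11551464514821/137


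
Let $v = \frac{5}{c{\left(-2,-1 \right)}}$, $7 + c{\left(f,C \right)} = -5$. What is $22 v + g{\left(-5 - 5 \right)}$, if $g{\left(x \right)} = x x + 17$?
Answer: $\frac{647}{6} \approx 107.83$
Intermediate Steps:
$c{\left(f,C \right)} = -12$ ($c{\left(f,C \right)} = -7 - 5 = -12$)
$v = - \frac{5}{12}$ ($v = \frac{5}{-12} = 5 \left(- \frac{1}{12}\right) = - \frac{5}{12} \approx -0.41667$)
$g{\left(x \right)} = 17 + x^{2}$ ($g{\left(x \right)} = x^{2} + 17 = 17 + x^{2}$)
$22 v + g{\left(-5 - 5 \right)} = 22 \left(- \frac{5}{12}\right) + \left(17 + \left(-5 - 5\right)^{2}\right) = - \frac{55}{6} + \left(17 + \left(-5 - 5\right)^{2}\right) = - \frac{55}{6} + \left(17 + \left(-10\right)^{2}\right) = - \frac{55}{6} + \left(17 + 100\right) = - \frac{55}{6} + 117 = \frac{647}{6}$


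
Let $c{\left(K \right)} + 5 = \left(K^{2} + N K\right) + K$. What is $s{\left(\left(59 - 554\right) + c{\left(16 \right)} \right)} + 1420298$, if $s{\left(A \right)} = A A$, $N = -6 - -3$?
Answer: $1496474$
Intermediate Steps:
$N = -3$ ($N = -6 + 3 = -3$)
$c{\left(K \right)} = -5 + K^{2} - 2 K$ ($c{\left(K \right)} = -5 + \left(\left(K^{2} - 3 K\right) + K\right) = -5 + \left(K^{2} - 2 K\right) = -5 + K^{2} - 2 K$)
$s{\left(A \right)} = A^{2}$
$s{\left(\left(59 - 554\right) + c{\left(16 \right)} \right)} + 1420298 = \left(\left(59 - 554\right) - \left(37 - 256\right)\right)^{2} + 1420298 = \left(-495 - -219\right)^{2} + 1420298 = \left(-495 + 219\right)^{2} + 1420298 = \left(-276\right)^{2} + 1420298 = 76176 + 1420298 = 1496474$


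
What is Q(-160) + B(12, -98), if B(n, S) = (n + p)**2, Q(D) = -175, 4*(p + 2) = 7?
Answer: -591/16 ≈ -36.938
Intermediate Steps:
p = -1/4 (p = -2 + (1/4)*7 = -2 + 7/4 = -1/4 ≈ -0.25000)
B(n, S) = (-1/4 + n)**2 (B(n, S) = (n - 1/4)**2 = (-1/4 + n)**2)
Q(-160) + B(12, -98) = -175 + (-1 + 4*12)**2/16 = -175 + (-1 + 48)**2/16 = -175 + (1/16)*47**2 = -175 + (1/16)*2209 = -175 + 2209/16 = -591/16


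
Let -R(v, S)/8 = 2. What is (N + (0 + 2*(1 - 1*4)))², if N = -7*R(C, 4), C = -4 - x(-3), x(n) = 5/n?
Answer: 11236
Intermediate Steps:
C = -7/3 (C = -4 - 5/(-3) = -4 - 5*(-1)/3 = -4 - 1*(-5/3) = -4 + 5/3 = -7/3 ≈ -2.3333)
R(v, S) = -16 (R(v, S) = -8*2 = -16)
N = 112 (N = -7*(-16) = 112)
(N + (0 + 2*(1 - 1*4)))² = (112 + (0 + 2*(1 - 1*4)))² = (112 + (0 + 2*(1 - 4)))² = (112 + (0 + 2*(-3)))² = (112 + (0 - 6))² = (112 - 6)² = 106² = 11236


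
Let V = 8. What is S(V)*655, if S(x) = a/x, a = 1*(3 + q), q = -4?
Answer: -655/8 ≈ -81.875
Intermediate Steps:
a = -1 (a = 1*(3 - 4) = 1*(-1) = -1)
S(x) = -1/x
S(V)*655 = -1/8*655 = -655/8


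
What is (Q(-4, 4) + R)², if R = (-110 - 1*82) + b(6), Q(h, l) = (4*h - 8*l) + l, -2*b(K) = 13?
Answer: 235225/4 ≈ 58806.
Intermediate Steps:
b(K) = -13/2 (b(K) = -½*13 = -13/2)
Q(h, l) = -7*l + 4*h (Q(h, l) = (-8*l + 4*h) + l = -7*l + 4*h)
R = -397/2 (R = (-110 - 1*82) - 13/2 = (-110 - 82) - 13/2 = -192 - 13/2 = -397/2 ≈ -198.50)
(Q(-4, 4) + R)² = ((-7*4 + 4*(-4)) - 397/2)² = ((-28 - 16) - 397/2)² = (-44 - 397/2)² = (-485/2)² = 235225/4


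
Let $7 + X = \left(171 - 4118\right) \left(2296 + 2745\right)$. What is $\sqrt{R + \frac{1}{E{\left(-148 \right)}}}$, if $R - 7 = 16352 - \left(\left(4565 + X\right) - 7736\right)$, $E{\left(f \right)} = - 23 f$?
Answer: $\frac{\sqrt{57693802901507}}{1702} \approx 4462.8$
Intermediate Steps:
$X = -19896834$ ($X = -7 + \left(171 - 4118\right) \left(2296 + 2745\right) = -7 - 19896827 = -19896834$)
$R = 19916364$ ($R = 7 + \left(16352 - \left(\left(4565 - 19896834\right) - 7736\right)\right) = 7 + \left(16352 - \left(-19892269 - 7736\right)\right) = 7 + \left(16352 - -19900005\right) = 7 + \left(16352 + 19900005\right) = 7 + 19916357 = 19916364$)
$\sqrt{R + \frac{1}{E{\left(-148 \right)}}} = \sqrt{19916364 + \frac{1}{\left(-23\right) \left(-148\right)}} = \sqrt{19916364 + \frac{1}{3404}} = \sqrt{\frac{67795303057}{3404}} = \frac{\sqrt{57693802901507}}{1702}$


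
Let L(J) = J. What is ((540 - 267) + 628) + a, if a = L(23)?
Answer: 924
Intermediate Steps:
a = 23
((540 - 267) + 628) + a = ((540 - 267) + 628) + 23 = (273 + 628) + 23 = 901 + 23 = 924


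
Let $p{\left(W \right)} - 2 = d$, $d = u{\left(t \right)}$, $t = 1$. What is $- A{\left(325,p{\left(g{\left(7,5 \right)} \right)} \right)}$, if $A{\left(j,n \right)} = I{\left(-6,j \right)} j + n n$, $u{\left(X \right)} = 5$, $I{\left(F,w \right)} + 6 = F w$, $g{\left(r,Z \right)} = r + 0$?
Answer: $635651$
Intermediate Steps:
$g{\left(r,Z \right)} = r$
$I{\left(F,w \right)} = -6 + F w$
$d = 5$
$p{\left(W \right)} = 7$ ($p{\left(W \right)} = 2 + 5 = 7$)
$A{\left(j,n \right)} = n^{2} + j \left(-6 - 6 j\right)$ ($A{\left(j,n \right)} = \left(-6 - 6 j\right) j + n n = j \left(-6 - 6 j\right) + n^{2} = n^{2} + j \left(-6 - 6 j\right)$)
$- A{\left(325,p{\left(g{\left(7,5 \right)} \right)} \right)} = - (7^{2} - 1950 \left(1 + 325\right)) = - (49 - 1950 \cdot 326) = - (49 - 635700) = \left(-1\right) \left(-635651\right) = 635651$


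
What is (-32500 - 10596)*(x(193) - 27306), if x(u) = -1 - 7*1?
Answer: 1177124144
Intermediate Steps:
x(u) = -8 (x(u) = -1 - 7 = -8)
(-32500 - 10596)*(x(193) - 27306) = (-32500 - 10596)*(-8 - 27306) = -43096*(-27314) = 1177124144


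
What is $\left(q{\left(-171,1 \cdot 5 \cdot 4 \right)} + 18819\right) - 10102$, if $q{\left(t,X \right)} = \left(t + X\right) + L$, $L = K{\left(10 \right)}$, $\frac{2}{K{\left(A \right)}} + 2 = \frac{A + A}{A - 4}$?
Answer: $\frac{17135}{2} \approx 8567.5$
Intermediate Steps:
$K{\left(A \right)} = \frac{2}{-2 + \frac{2 A}{-4 + A}}$ ($K{\left(A \right)} = \frac{2}{-2 + \frac{A + A}{A - 4}} = \frac{2}{-2 + \frac{2 A}{-4 + A}}$)
$L = \frac{3}{2}$ ($L = -1 + \frac{1}{4} \cdot 10 = -1 + \frac{5}{2} = \frac{3}{2} \approx 1.5$)
$q{\left(t,X \right)} = \frac{3}{2} + X + t$ ($q{\left(t,X \right)} = \left(t + X\right) + \frac{3}{2} = \left(X + t\right) + \frac{3}{2} = \frac{3}{2} + X + t$)
$\left(q{\left(-171,1 \cdot 5 \cdot 4 \right)} + 18819\right) - 10102 = \left(\left(\frac{3}{2} + 1 \cdot 5 \cdot 4 - 171\right) + 18819\right) - 10102 = \left(\left(\frac{3}{2} + 5 \cdot 4 - 171\right) + 18819\right) - 10102 = \left(\left(\frac{3}{2} + 20 - 171\right) + 18819\right) - 10102 = \left(- \frac{299}{2} + 18819\right) - 10102 = \frac{37339}{2} - 10102 = \frac{17135}{2}$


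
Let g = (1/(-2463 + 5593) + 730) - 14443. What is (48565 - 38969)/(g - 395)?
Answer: -30035480/44158039 ≈ -0.68018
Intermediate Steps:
g = -42921689/3130 (g = (1/3130 + 730) - 14443 = 2284901/3130 - 14443 = -42921689/3130 ≈ -13713.)
(48565 - 38969)/(g - 395) = (48565 - 38969)/(-42921689/3130 - 395) = 9596/(-44158039/3130) = 9596*(-3130/44158039) = -30035480/44158039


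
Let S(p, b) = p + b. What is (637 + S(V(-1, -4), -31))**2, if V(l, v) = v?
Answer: 362404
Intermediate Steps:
S(p, b) = b + p
(637 + S(V(-1, -4), -31))**2 = (637 + (-31 - 4))**2 = (637 - 35)**2 = 602**2 = 362404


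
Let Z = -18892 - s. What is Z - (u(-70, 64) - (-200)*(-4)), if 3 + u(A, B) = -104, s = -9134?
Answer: -8851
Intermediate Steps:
u(A, B) = -107 (u(A, B) = -3 - 104 = -107)
Z = -9758 (Z = -18892 - 1*(-9134) = -18892 + 9134 = -9758)
Z - (u(-70, 64) - (-200)*(-4)) = -9758 - (-107 - (-200)*(-4)) = -9758 - (-107 - 1*800) = -9758 - (-107 - 800) = -9758 - 1*(-907) = -9758 + 907 = -8851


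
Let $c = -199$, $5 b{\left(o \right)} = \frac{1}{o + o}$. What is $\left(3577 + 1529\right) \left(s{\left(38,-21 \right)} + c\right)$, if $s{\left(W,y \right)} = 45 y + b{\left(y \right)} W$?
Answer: $- \frac{204476578}{35} \approx -5.8422 \cdot 10^{6}$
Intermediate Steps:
$b{\left(o \right)} = \frac{1}{10 o}$ ($b{\left(o \right)} = \frac{1}{5 \left(o + o\right)} = \frac{1}{5 \cdot 2 o} = \frac{\frac{1}{2} \frac{1}{o}}{5} = \frac{1}{10 o}$)
$s{\left(W,y \right)} = 45 y + \frac{W}{10 y}$ ($s{\left(W,y \right)} = 45 y + \frac{1}{10 y} W = 45 y + \frac{W}{10 y}$)
$\left(3577 + 1529\right) \left(s{\left(38,-21 \right)} + c\right) = \left(3577 + 1529\right) \left(\left(45 \left(-21\right) + \frac{1}{10} \cdot 38 \frac{1}{-21}\right) - 199\right) = 5106 \left(\left(-945 + \frac{1}{10} \cdot 38 \left(- \frac{1}{21}\right)\right) - 199\right) = 5106 \left(\left(-945 - \frac{19}{105}\right) - 199\right) = 5106 \left(- \frac{99244}{105} - 199\right) = 5106 \left(- \frac{120139}{105}\right) = - \frac{204476578}{35}$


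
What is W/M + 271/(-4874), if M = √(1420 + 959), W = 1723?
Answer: -271/4874 + 1723*√2379/2379 ≈ 35.270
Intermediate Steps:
M = √2379 ≈ 48.775
W/M + 271/(-4874) = 1723/(√2379) + 271/(-4874) = 1723*(√2379/2379) + 271*(-1/4874) = 1723*√2379/2379 - 271/4874 = -271/4874 + 1723*√2379/2379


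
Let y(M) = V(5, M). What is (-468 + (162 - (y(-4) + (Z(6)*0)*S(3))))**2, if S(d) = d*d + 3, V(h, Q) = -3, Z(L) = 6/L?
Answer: 91809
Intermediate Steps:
y(M) = -3
S(d) = 3 + d**2 (S(d) = d**2 + 3 = 3 + d**2)
(-468 + (162 - (y(-4) + (Z(6)*0)*S(3))))**2 = (-468 + (162 - (-3 + ((6/6)*0)*(3 + 3**2))))**2 = (-468 + (162 - (-3 + ((6*(1/6))*0)*(3 + 9))))**2 = (-468 + (162 - (-3 + (1*0)*12)))**2 = (-468 + (162 - (-3 + 0*12)))**2 = (-468 + (162 - (-3 + 0)))**2 = (-468 + (162 - 1*(-3)))**2 = (-468 + (162 + 3))**2 = (-468 + 165)**2 = (-303)**2 = 91809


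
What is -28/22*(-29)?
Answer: 406/11 ≈ 36.909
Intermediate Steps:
-28/22*(-29) = -28*1/22*(-29) = -14/11*(-29) = 406/11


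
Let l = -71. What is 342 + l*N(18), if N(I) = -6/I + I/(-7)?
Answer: 11513/21 ≈ 548.24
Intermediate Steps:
N(I) = -6/I - I/7 (N(I) = -6/I + I*(-⅐) = -6/I - I/7)
342 + l*N(18) = 342 - 71*(-6/18 - ⅐*18) = 342 - 71*(-6*1/18 - 18/7) = 342 - 71*(-⅓ - 18/7) = 342 - 71*(-61/21) = 342 + 4331/21 = 11513/21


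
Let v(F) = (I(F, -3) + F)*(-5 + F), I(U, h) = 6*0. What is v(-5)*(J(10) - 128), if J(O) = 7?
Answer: -6050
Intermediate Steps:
I(U, h) = 0
v(F) = F*(-5 + F) (v(F) = (0 + F)*(-5 + F) = F*(-5 + F))
v(-5)*(J(10) - 128) = (-5*(-5 - 5))*(7 - 128) = -5*(-10)*(-121) = 50*(-121) = -6050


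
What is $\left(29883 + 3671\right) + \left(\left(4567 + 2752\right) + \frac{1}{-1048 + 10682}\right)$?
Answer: $\frac{393770483}{9634} \approx 40873.0$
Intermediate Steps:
$\left(29883 + 3671\right) + \left(\left(4567 + 2752\right) + \frac{1}{-1048 + 10682}\right) = 33554 + \left(7319 + \frac{1}{9634}\right) = 33554 + \frac{70511247}{9634} = \frac{393770483}{9634}$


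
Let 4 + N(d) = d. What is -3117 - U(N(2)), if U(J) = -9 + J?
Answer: -3106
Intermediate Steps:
N(d) = -4 + d
-3117 - U(N(2)) = -3117 - (-9 + (-4 + 2)) = -3117 - (-9 - 2) = -3117 - 1*(-11) = -3117 + 11 = -3106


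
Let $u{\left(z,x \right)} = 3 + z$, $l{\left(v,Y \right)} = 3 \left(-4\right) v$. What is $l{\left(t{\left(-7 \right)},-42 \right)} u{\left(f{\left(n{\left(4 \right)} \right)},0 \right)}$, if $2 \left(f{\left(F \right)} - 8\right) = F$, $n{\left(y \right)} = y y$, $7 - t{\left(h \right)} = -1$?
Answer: $-1824$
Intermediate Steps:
$t{\left(h \right)} = 8$ ($t{\left(h \right)} = 7 - -1 = 7 + 1 = 8$)
$n{\left(y \right)} = y^{2}$
$f{\left(F \right)} = 8 + \frac{F}{2}$
$l{\left(v,Y \right)} = - 12 v$
$l{\left(t{\left(-7 \right)},-42 \right)} u{\left(f{\left(n{\left(4 \right)} \right)},0 \right)} = \left(-12\right) 8 \left(3 + \left(8 + \frac{4^{2}}{2}\right)\right) = - 96 \left(3 + \left(8 + \frac{1}{2} \cdot 16\right)\right) = - 96 \left(3 + \left(8 + 8\right)\right) = - 96 \left(3 + 16\right) = \left(-96\right) 19 = -1824$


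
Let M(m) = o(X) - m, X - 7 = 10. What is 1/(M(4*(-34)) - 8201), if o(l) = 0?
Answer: -1/8065 ≈ -0.00012399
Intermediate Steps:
X = 17 (X = 7 + 10 = 17)
M(m) = -m (M(m) = 0 - m = -m)
1/(M(4*(-34)) - 8201) = 1/(-4*(-34) - 8201) = 1/(-1*(-136) - 8201) = 1/(136 - 8201) = 1/(-8065) = -1/8065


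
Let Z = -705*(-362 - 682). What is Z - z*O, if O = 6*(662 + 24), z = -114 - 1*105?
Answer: 1637424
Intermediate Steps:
z = -219 (z = -114 - 105 = -219)
O = 4116 (O = 6*686 = 4116)
Z = 736020 (Z = -705*(-1044) = 736020)
Z - z*O = 736020 - (-219)*4116 = 736020 - 1*(-901404) = 736020 + 901404 = 1637424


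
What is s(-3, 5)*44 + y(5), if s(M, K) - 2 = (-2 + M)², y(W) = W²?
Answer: 1213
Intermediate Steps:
s(M, K) = 2 + (-2 + M)²
s(-3, 5)*44 + y(5) = (2 + (-2 - 3)²)*44 + 5² = (2 + (-5)²)*44 + 25 = (2 + 25)*44 + 25 = 27*44 + 25 = 1188 + 25 = 1213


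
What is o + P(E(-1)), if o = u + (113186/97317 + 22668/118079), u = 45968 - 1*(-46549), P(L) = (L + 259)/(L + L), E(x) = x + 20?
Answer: 20201202512577916/218330786817 ≈ 92526.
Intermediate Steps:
E(x) = 20 + x
P(L) = (259 + L)/(2*L) (P(L) = (259 + L)/((2*L)) = (259 + L)*(1/(2*L)) = (259 + L)/(2*L))
u = 92517 (u = 45968 + 46549 = 92517)
o = 1063137118447681/11491094043 (o = 92517 + (113186/97317 + 22668/118079) = 92517 + 15570871450/11491094043 = 1063137118447681/11491094043 ≈ 92518.)
o + P(E(-1)) = 1063137118447681/11491094043 + (259 + (20 - 1))/(2*(20 - 1)) = 1063137118447681/11491094043 + (½)*(259 + 19)/19 = 1063137118447681/11491094043 + (½)*(1/19)*278 = 1063137118447681/11491094043 + 139/19 = 20201202512577916/218330786817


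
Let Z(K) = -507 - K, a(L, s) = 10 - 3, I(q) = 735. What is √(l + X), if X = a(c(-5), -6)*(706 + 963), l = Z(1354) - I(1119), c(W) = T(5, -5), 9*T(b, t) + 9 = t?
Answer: √9087 ≈ 95.326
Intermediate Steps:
T(b, t) = -1 + t/9
c(W) = -14/9 (c(W) = -1 + (⅑)*(-5) = -1 - 5/9 = -14/9)
a(L, s) = 7
l = -2596 (l = (-507 - 1*1354) - 1*735 = (-507 - 1354) - 735 = -1861 - 735 = -2596)
X = 11683 (X = 7*(706 + 963) = 7*1669 = 11683)
√(l + X) = √(-2596 + 11683) = √9087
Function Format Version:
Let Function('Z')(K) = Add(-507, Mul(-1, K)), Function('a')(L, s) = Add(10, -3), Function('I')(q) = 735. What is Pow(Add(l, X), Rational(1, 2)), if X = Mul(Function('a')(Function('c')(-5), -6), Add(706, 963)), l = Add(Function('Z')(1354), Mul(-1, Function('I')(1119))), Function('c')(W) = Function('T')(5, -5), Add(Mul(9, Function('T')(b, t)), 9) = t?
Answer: Pow(9087, Rational(1, 2)) ≈ 95.326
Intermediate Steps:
Function('T')(b, t) = Add(-1, Mul(Rational(1, 9), t))
Function('c')(W) = Rational(-14, 9) (Function('c')(W) = Add(-1, Mul(Rational(1, 9), -5)) = Add(-1, Rational(-5, 9)) = Rational(-14, 9))
Function('a')(L, s) = 7
l = -2596 (l = Add(Add(-507, Mul(-1, 1354)), Mul(-1, 735)) = Add(Add(-507, -1354), -735) = Add(-1861, -735) = -2596)
X = 11683 (X = Mul(7, Add(706, 963)) = Mul(7, 1669) = 11683)
Pow(Add(l, X), Rational(1, 2)) = Pow(Add(-2596, 11683), Rational(1, 2)) = Pow(9087, Rational(1, 2))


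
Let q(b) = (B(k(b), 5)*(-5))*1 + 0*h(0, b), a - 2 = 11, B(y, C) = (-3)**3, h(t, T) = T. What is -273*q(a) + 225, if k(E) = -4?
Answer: -36630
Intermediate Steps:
B(y, C) = -27
a = 13 (a = 2 + 11 = 13)
q(b) = 135 (q(b) = -27*(-5)*1 + 0*b = 135*1 + 0 = 135 + 0 = 135)
-273*q(a) + 225 = -273*135 + 225 = -36855 + 225 = -36630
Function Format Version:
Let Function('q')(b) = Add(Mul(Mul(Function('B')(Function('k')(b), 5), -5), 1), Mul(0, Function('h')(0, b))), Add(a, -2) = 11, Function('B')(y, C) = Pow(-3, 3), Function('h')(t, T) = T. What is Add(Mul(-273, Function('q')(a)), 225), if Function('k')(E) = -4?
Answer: -36630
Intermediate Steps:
Function('B')(y, C) = -27
a = 13 (a = Add(2, 11) = 13)
Function('q')(b) = 135 (Function('q')(b) = Add(Mul(Mul(-27, -5), 1), Mul(0, b)) = Add(Mul(135, 1), 0) = Add(135, 0) = 135)
Add(Mul(-273, Function('q')(a)), 225) = Add(Mul(-273, 135), 225) = Add(-36855, 225) = -36630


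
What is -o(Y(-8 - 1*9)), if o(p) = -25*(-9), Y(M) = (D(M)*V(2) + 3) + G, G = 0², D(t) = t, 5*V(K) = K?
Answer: -225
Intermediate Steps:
V(K) = K/5
G = 0
Y(M) = 3 + 2*M/5 (Y(M) = (M*((⅕)*2) + 3) + 0 = (M*(⅖) + 3) + 0 = (2*M/5 + 3) + 0 = (3 + 2*M/5) + 0 = 3 + 2*M/5)
o(p) = 225
-o(Y(-8 - 1*9)) = -1*225 = -225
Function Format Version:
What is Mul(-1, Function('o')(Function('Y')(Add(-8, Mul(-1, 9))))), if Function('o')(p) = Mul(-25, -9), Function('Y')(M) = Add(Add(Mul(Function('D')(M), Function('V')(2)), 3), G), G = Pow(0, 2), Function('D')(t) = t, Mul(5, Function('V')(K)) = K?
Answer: -225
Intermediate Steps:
Function('V')(K) = Mul(Rational(1, 5), K)
G = 0
Function('Y')(M) = Add(3, Mul(Rational(2, 5), M)) (Function('Y')(M) = Add(Add(Mul(M, Mul(Rational(1, 5), 2)), 3), 0) = Add(Add(Mul(M, Rational(2, 5)), 3), 0) = Add(Add(Mul(Rational(2, 5), M), 3), 0) = Add(Add(3, Mul(Rational(2, 5), M)), 0) = Add(3, Mul(Rational(2, 5), M)))
Function('o')(p) = 225
Mul(-1, Function('o')(Function('Y')(Add(-8, Mul(-1, 9))))) = Mul(-1, 225) = -225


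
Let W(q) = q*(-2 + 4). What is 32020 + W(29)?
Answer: 32078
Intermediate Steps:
W(q) = 2*q (W(q) = q*2 = 2*q)
32020 + W(29) = 32020 + 2*29 = 32020 + 58 = 32078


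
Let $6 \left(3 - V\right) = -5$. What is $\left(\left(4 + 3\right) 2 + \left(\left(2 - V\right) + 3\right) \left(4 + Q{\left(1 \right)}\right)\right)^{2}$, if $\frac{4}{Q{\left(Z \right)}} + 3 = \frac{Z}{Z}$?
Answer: $\frac{2401}{9} \approx 266.78$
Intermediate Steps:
$V = \frac{23}{6}$ ($V = 3 - - \frac{5}{6} = 3 + \frac{5}{6} = \frac{23}{6} \approx 3.8333$)
$Q{\left(Z \right)} = -2$ ($Q{\left(Z \right)} = \frac{4}{-3 + \frac{Z}{Z}} = \frac{4}{-3 + 1} = \frac{4}{-2} = 4 \left(- \frac{1}{2}\right) = -2$)
$\left(\left(4 + 3\right) 2 + \left(\left(2 - V\right) + 3\right) \left(4 + Q{\left(1 \right)}\right)\right)^{2} = \left(\left(4 + 3\right) 2 + \left(\left(2 - \frac{23}{6}\right) + 3\right) \left(4 - 2\right)\right)^{2} = \left(7 \cdot 2 + \left(\left(2 - \frac{23}{6}\right) + 3\right) 2\right)^{2} = \left(14 + \left(- \frac{11}{6} + 3\right) 2\right)^{2} = \left(14 + \frac{7}{6} \cdot 2\right)^{2} = \left(14 + \frac{7}{3}\right)^{2} = \left(\frac{49}{3}\right)^{2} = \frac{2401}{9}$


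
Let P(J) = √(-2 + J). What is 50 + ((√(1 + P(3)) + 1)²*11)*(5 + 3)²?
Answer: 2162 + 1408*√2 ≈ 4153.2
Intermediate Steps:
50 + ((√(1 + P(3)) + 1)²*11)*(5 + 3)² = 50 + ((√(1 + √(-2 + 3)) + 1)²*11)*(5 + 3)² = 50 + ((√(1 + √1) + 1)²*11)*8² = 50 + ((√(1 + 1) + 1)²*11)*64 = 50 + ((√2 + 1)²*11)*64 = 50 + ((1 + √2)²*11)*64 = 50 + (11*(1 + √2)²)*64 = 50 + 704*(1 + √2)²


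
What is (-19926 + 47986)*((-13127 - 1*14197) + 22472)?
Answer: -136147120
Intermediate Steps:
(-19926 + 47986)*((-13127 - 1*14197) + 22472) = 28060*((-13127 - 14197) + 22472) = 28060*(-27324 + 22472) = 28060*(-4852) = -136147120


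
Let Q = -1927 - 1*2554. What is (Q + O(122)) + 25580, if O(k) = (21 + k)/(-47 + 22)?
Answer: 527332/25 ≈ 21093.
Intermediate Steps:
O(k) = -21/25 - k/25 (O(k) = (21 + k)/(-25) = (21 + k)*(-1/25) = -21/25 - k/25)
Q = -4481 (Q = -1927 - 2554 = -4481)
(Q + O(122)) + 25580 = (-4481 + (-21/25 - 1/25*122)) + 25580 = (-4481 + (-21/25 - 122/25)) + 25580 = (-4481 - 143/25) + 25580 = -112168/25 + 25580 = 527332/25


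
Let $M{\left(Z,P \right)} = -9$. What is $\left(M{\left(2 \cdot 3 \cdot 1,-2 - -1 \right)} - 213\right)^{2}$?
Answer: $49284$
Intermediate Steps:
$\left(M{\left(2 \cdot 3 \cdot 1,-2 - -1 \right)} - 213\right)^{2} = \left(-9 - 213\right)^{2} = \left(-222\right)^{2} = 49284$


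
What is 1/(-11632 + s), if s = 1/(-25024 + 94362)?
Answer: -69338/806539615 ≈ -8.5970e-5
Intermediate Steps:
s = 1/69338 ≈ 1.4422e-5
1/(-11632 + s) = 1/(-11632 + 1/69338) = 1/(-806539615/69338) = -69338/806539615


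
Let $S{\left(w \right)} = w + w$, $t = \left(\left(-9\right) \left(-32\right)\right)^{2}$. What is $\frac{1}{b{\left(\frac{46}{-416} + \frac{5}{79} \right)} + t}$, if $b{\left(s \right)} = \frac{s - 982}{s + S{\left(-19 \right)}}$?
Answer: $\frac{625193}{51872145193} \approx 1.2053 \cdot 10^{-5}$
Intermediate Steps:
$t = 82944$ ($t = 288^{2} = 82944$)
$S{\left(w \right)} = 2 w$
$b{\left(s \right)} = \frac{-982 + s}{-38 + s}$ ($b{\left(s \right)} = \frac{s - 982}{s + 2 \left(-19\right)} = \frac{-982 + s}{s - 38} = \frac{-982 + s}{-38 + s}$)
$\frac{1}{b{\left(\frac{46}{-416} + \frac{5}{79} \right)} + t} = \frac{1}{\frac{-982 + \left(\frac{46}{-416} + \frac{5}{79}\right)}{-38 + \left(\frac{46}{-416} + \frac{5}{79}\right)} + 82944} = \frac{1}{\frac{-982 + \left(46 \left(- \frac{1}{416}\right) + 5 \cdot \frac{1}{79}\right)}{-38 + \left(46 \left(- \frac{1}{416}\right) + 5 \cdot \frac{1}{79}\right)} + 82944} = \frac{1}{\frac{-982 + \left(- \frac{23}{208} + \frac{5}{79}\right)}{-38 + \left(- \frac{23}{208} + \frac{5}{79}\right)} + 82944} = \frac{1}{\frac{-982 - \frac{777}{16432}}{-38 - \frac{777}{16432}} + 82944} = \frac{1}{\frac{1}{- \frac{625193}{16432}} \left(- \frac{16137001}{16432}\right) + 82944} = \frac{1}{\left(- \frac{16432}{625193}\right) \left(- \frac{16137001}{16432}\right) + 82944} = \frac{1}{\frac{16137001}{625193} + 82944} = \frac{1}{\frac{51872145193}{625193}} = \frac{625193}{51872145193}$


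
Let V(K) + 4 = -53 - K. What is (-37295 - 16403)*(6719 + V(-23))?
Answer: -358971130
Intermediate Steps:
V(K) = -57 - K (V(K) = -4 + (-53 - K) = -57 - K)
(-37295 - 16403)*(6719 + V(-23)) = (-37295 - 16403)*(6719 + (-57 - 1*(-23))) = -53698*(6719 + (-57 + 23)) = -53698*(6719 - 34) = -53698*6685 = -358971130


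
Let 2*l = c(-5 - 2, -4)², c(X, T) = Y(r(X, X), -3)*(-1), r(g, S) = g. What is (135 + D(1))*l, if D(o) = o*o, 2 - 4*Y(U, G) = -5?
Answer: 833/4 ≈ 208.25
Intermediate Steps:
Y(U, G) = 7/4 (Y(U, G) = ½ - ¼*(-5) = ½ + 5/4 = 7/4)
c(X, T) = -7/4 (c(X, T) = (7/4)*(-1) = -7/4)
D(o) = o²
l = 49/32 (l = (-7/4)²/2 = (½)*(49/16) = 49/32 ≈ 1.5313)
(135 + D(1))*l = (135 + 1²)*(49/32) = (135 + 1)*(49/32) = 136*(49/32) = 833/4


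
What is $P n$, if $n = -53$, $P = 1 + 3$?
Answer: $-212$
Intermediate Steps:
$P = 4$
$P n = 4 \left(-53\right) = -212$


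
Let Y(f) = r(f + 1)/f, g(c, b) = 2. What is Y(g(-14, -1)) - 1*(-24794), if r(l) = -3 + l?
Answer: 24794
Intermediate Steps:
Y(f) = (-2 + f)/f (Y(f) = (-3 + (f + 1))/f = (-3 + (1 + f))/f = (-2 + f)/f)
Y(g(-14, -1)) - 1*(-24794) = (-2 + 2)/2 - 1*(-24794) = (1/2)*0 + 24794 = 0 + 24794 = 24794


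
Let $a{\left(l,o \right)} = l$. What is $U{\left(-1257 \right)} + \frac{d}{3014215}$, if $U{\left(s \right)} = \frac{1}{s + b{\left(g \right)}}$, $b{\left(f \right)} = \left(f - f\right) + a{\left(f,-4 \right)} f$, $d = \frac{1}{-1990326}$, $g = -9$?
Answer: $- \frac{333292804737}{391952338293880} \approx -0.00085034$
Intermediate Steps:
$d = - \frac{1}{1990326} \approx -5.0243 \cdot 10^{-7}$
$b{\left(f \right)} = f^{2}$ ($b{\left(f \right)} = \left(f - f\right) + f f = 0 + f^{2} = f^{2}$)
$U{\left(s \right)} = \frac{1}{81 + s}$ ($U{\left(s \right)} = \frac{1}{s + \left(-9\right)^{2}} = \frac{1}{s + 81} = \frac{1}{81 + s}$)
$U{\left(-1257 \right)} + \frac{d}{3014215} = \frac{1}{81 - 1257} - \frac{1}{1990326 \cdot 3014215} = \frac{1}{-1176} - \frac{1}{5999270484090} = - \frac{1}{1176} - \frac{1}{5999270484090} = - \frac{333292804737}{391952338293880}$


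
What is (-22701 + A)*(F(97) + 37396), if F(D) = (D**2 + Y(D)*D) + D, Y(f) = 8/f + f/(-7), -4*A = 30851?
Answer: -38803200455/28 ≈ -1.3858e+9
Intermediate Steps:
A = -30851/4 (A = -1/4*30851 = -30851/4 ≈ -7712.8)
Y(f) = 8/f - f/7 (Y(f) = 8/f + f*(-1/7) = 8/f - f/7)
F(D) = D + D**2 + D*(8/D - D/7) (F(D) = (D**2 + (8/D - D/7)*D) + D = (D**2 + D*(8/D - D/7)) + D = D + D**2 + D*(8/D - D/7))
(-22701 + A)*(F(97) + 37396) = (-22701 - 30851/4)*((8 + (1/7)*97*(7 + 6*97)) + 37396) = -121655*((8 + (1/7)*97*(7 + 582)) + 37396)/4 = -121655*((8 + (1/7)*97*589) + 37396)/4 = -121655*((8 + 57133/7) + 37396)/4 = -121655*(57189/7 + 37396)/4 = -121655/4*318961/7 = -38803200455/28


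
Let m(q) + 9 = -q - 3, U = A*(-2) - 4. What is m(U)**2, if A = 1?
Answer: 36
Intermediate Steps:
U = -6 (U = 1*(-2) - 4 = -2 - 4 = -6)
m(q) = -12 - q (m(q) = -9 + (-q - 3) = -9 + (-3 - q) = -12 - q)
m(U)**2 = (-12 - 1*(-6))**2 = (-12 + 6)**2 = (-6)**2 = 36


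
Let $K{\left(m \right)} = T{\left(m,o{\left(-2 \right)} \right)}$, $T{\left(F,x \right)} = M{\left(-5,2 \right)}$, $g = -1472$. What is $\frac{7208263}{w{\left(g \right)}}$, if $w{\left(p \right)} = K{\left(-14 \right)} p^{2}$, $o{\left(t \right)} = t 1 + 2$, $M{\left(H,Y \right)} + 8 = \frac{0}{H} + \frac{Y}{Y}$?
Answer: $- \frac{7208263}{15167488} \approx -0.47524$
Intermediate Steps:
$M{\left(H,Y \right)} = -7$ ($M{\left(H,Y \right)} = -8 + \left(\frac{0}{H} + \frac{Y}{Y}\right) = -8 + \left(0 + 1\right) = -8 + 1 = -7$)
$o{\left(t \right)} = 2 + t$ ($o{\left(t \right)} = t + 2 = 2 + t$)
$T{\left(F,x \right)} = -7$
$K{\left(m \right)} = -7$
$w{\left(p \right)} = - 7 p^{2}$
$\frac{7208263}{w{\left(g \right)}} = \frac{7208263}{\left(-7\right) \left(-1472\right)^{2}} = \frac{7208263}{\left(-7\right) 2166784} = \frac{7208263}{-15167488} = 7208263 \left(- \frac{1}{15167488}\right) = - \frac{7208263}{15167488}$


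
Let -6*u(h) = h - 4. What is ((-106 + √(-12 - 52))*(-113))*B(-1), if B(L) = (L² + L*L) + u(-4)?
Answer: 119780/3 - 9040*I/3 ≈ 39927.0 - 3013.3*I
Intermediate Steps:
u(h) = ⅔ - h/6 (u(h) = -(h - 4)/6 = -(-4 + h)/6 = ⅔ - h/6)
B(L) = 4/3 + 2*L² (B(L) = (L² + L*L) + (⅔ - ⅙*(-4)) = (L² + L²) + (⅔ + ⅔) = 2*L² + 4/3 = 4/3 + 2*L²)
((-106 + √(-12 - 52))*(-113))*B(-1) = ((-106 + √(-12 - 52))*(-113))*(4/3 + 2*(-1)²) = ((-106 + √(-64))*(-113))*(4/3 + 2*1) = ((-106 + 8*I)*(-113))*(4/3 + 2) = (11978 - 904*I)*(10/3) = 119780/3 - 9040*I/3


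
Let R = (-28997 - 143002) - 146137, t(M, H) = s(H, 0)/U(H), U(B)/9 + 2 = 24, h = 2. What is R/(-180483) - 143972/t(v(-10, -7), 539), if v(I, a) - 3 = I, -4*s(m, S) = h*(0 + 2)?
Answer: 5144931016384/180483 ≈ 2.8506e+7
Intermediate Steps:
U(B) = 198 (U(B) = -18 + 9*24 = -18 + 216 = 198)
s(m, S) = -1 (s(m, S) = -(0 + 2)/2 = -2/2 = -1/4*4 = -1)
v(I, a) = 3 + I
t(M, H) = -1/198
R = -318136 (R = -171999 - 146137 = -318136)
R/(-180483) - 143972/t(v(-10, -7), 539) = -318136/(-180483) - 143972/(-1/198) = -318136*(-1/180483) - 143972*(-198) = 318136/180483 + 28506456 = 5144931016384/180483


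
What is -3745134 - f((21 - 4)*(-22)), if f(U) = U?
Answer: -3744760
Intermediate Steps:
-3745134 - f((21 - 4)*(-22)) = -3745134 - (21 - 4)*(-22) = -3745134 - 17*(-22) = -3745134 - 1*(-374) = -3745134 + 374 = -3744760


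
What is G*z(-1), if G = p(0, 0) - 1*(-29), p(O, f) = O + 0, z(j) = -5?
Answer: -145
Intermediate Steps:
p(O, f) = O
G = 29 (G = 0 - 1*(-29) = 0 + 29 = 29)
G*z(-1) = 29*(-5) = -145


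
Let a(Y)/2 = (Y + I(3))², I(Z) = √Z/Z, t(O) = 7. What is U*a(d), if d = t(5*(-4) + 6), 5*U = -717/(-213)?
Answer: 70744/1065 + 6692*√3/1065 ≈ 77.310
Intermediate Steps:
U = 239/355 (U = (-717/(-213))/5 = (-717*(-1/213))/5 = (⅕)*(239/71) = 239/355 ≈ 0.67324)
I(Z) = Z^(-½)
d = 7
a(Y) = 2*(Y + √3/3)² (a(Y) = 2*(Y + 3^(-½))² = 2*(Y + √3/3)²)
U*a(d) = 239*(2*(√3 + 3*7)²/9)/355 = 239*(2*(√3 + 21)²/9)/355 = 239*(2*(21 + √3)²/9)/355 = 478*(21 + √3)²/3195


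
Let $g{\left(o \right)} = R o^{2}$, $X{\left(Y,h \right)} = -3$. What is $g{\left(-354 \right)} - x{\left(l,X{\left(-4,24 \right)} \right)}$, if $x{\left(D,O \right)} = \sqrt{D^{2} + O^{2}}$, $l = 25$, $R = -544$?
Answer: $-68171904 - \sqrt{634} \approx -6.8172 \cdot 10^{7}$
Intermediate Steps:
$g{\left(o \right)} = - 544 o^{2}$
$g{\left(-354 \right)} - x{\left(l,X{\left(-4,24 \right)} \right)} = - 544 \left(-354\right)^{2} - \sqrt{25^{2} + \left(-3\right)^{2}} = \left(-544\right) 125316 - \sqrt{625 + 9} = -68171904 - \sqrt{634}$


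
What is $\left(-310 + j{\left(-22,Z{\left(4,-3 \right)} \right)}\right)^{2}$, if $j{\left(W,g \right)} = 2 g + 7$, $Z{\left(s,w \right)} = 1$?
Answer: $90601$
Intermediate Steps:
$j{\left(W,g \right)} = 7 + 2 g$
$\left(-310 + j{\left(-22,Z{\left(4,-3 \right)} \right)}\right)^{2} = \left(-310 + \left(7 + 2 \cdot 1\right)\right)^{2} = \left(-310 + \left(7 + 2\right)\right)^{2} = \left(-310 + 9\right)^{2} = \left(-301\right)^{2} = 90601$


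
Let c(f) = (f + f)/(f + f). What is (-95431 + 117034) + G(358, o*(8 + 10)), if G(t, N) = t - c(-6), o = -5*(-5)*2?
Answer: 21960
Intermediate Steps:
o = 50 (o = 25*2 = 50)
c(f) = 1 (c(f) = (2*f)/((2*f)) = (2*f)*(1/(2*f)) = 1)
G(t, N) = -1 + t (G(t, N) = t - 1*1 = t - 1 = -1 + t)
(-95431 + 117034) + G(358, o*(8 + 10)) = (-95431 + 117034) + (-1 + 358) = 21603 + 357 = 21960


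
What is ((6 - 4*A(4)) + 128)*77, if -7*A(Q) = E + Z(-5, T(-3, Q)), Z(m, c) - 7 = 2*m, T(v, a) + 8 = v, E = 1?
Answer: 10230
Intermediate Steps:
T(v, a) = -8 + v
Z(m, c) = 7 + 2*m
A(Q) = 2/7 (A(Q) = -(1 + (7 + 2*(-5)))/7 = -(1 + (7 - 10))/7 = -(1 - 3)/7 = -1/7*(-2) = 2/7)
((6 - 4*A(4)) + 128)*77 = ((6 - 4*2/7) + 128)*77 = ((6 - 8/7) + 128)*77 = (34/7 + 128)*77 = (930/7)*77 = 10230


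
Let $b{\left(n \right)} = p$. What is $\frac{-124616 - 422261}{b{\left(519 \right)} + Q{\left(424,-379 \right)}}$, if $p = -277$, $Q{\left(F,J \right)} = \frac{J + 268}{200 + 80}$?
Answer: $\frac{153125560}{77671} \approx 1971.5$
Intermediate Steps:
$Q{\left(F,J \right)} = \frac{67}{70} + \frac{J}{280}$ ($Q{\left(F,J \right)} = \frac{268 + J}{280} = \left(268 + J\right) \frac{1}{280} = \frac{67}{70} + \frac{J}{280}$)
$b{\left(n \right)} = -277$
$\frac{-124616 - 422261}{b{\left(519 \right)} + Q{\left(424,-379 \right)}} = \frac{-124616 - 422261}{-277 + \left(\frac{67}{70} + \frac{1}{280} \left(-379\right)\right)} = - \frac{546877}{-277 + \left(\frac{67}{70} - \frac{379}{280}\right)} = - \frac{546877}{-277 - \frac{111}{280}} = - \frac{546877}{- \frac{77671}{280}} = \left(-546877\right) \left(- \frac{280}{77671}\right) = \frac{153125560}{77671}$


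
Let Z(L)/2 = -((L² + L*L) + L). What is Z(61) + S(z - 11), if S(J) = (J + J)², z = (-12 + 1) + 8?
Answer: -14222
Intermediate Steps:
Z(L) = -4*L² - 2*L (Z(L) = 2*(-((L² + L*L) + L)) = 2*(-((L² + L²) + L)) = 2*(-(2*L² + L)) = 2*(-(L + 2*L²)) = 2*(-L - 2*L²) = -4*L² - 2*L)
z = -3 (z = -11 + 8 = -3)
S(J) = 4*J² (S(J) = (2*J)² = 4*J²)
Z(61) + S(z - 11) = -2*61*(1 + 2*61) + 4*(-3 - 11)² = -2*61*(1 + 122) + 4*(-14)² = -2*61*123 + 4*196 = -15006 + 784 = -14222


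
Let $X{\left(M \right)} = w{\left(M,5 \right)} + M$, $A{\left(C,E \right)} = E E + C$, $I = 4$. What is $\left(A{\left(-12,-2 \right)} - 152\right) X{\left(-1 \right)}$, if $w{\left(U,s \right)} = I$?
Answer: $-480$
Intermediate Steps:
$w{\left(U,s \right)} = 4$
$A{\left(C,E \right)} = C + E^{2}$ ($A{\left(C,E \right)} = E^{2} + C = C + E^{2}$)
$X{\left(M \right)} = 4 + M$
$\left(A{\left(-12,-2 \right)} - 152\right) X{\left(-1 \right)} = \left(\left(-12 + \left(-2\right)^{2}\right) - 152\right) \left(4 - 1\right) = \left(\left(-12 + 4\right) - 152\right) 3 = \left(-8 - 152\right) 3 = \left(-160\right) 3 = -480$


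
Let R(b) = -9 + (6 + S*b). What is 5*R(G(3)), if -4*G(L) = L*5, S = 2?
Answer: -105/2 ≈ -52.500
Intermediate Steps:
G(L) = -5*L/4 (G(L) = -L*5/4 = -5*L/4)
R(b) = -3 + 2*b (R(b) = -9 + (6 + 2*b) = -3 + 2*b)
5*R(G(3)) = 5*(-3 + 2*(-5/4*3)) = 5*(-3 + 2*(-15/4)) = 5*(-3 - 15/2) = 5*(-21/2) = -105/2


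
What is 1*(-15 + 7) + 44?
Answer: 36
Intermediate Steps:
1*(-15 + 7) + 44 = 1*(-8) + 44 = -8 + 44 = 36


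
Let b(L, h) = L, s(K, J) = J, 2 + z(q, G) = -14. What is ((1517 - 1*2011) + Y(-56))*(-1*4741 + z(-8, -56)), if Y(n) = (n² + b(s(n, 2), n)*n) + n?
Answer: -11768818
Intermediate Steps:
z(q, G) = -16 (z(q, G) = -2 - 14 = -16)
Y(n) = n² + 3*n (Y(n) = (n² + 2*n) + n = n² + 3*n)
((1517 - 1*2011) + Y(-56))*(-1*4741 + z(-8, -56)) = ((1517 - 1*2011) - 56*(3 - 56))*(-1*4741 - 16) = ((1517 - 2011) - 56*(-53))*(-4741 - 16) = (-494 + 2968)*(-4757) = 2474*(-4757) = -11768818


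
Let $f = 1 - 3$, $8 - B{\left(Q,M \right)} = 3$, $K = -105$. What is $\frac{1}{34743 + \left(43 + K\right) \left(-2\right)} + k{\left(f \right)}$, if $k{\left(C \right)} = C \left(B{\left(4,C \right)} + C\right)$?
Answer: $- \frac{209201}{34867} \approx -6.0$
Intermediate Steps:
$B{\left(Q,M \right)} = 5$ ($B{\left(Q,M \right)} = 8 - 3 = 5$)
$f = -2$ ($f = 1 - 3 = -2$)
$k{\left(C \right)} = C \left(5 + C\right)$
$\frac{1}{34743 + \left(43 + K\right) \left(-2\right)} + k{\left(f \right)} = \frac{1}{34743 + \left(43 - 105\right) \left(-2\right)} - 2 \left(5 - 2\right) = \frac{1}{34743 - -124} - 6 = \frac{1}{34743 + 124} - 6 = \frac{1}{34867} - 6 = - \frac{209201}{34867}$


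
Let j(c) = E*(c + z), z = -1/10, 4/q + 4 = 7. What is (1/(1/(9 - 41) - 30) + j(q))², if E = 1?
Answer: 1196952409/831168900 ≈ 1.4401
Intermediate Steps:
q = 4/3 (q = 4/(-4 + 7) = 4/3 ≈ 1.3333)
z = -⅒ (z = -1*⅒ = -⅒ ≈ -0.10000)
j(c) = -⅒ + c (j(c) = 1*(c - ⅒) = 1*(-⅒ + c) = -⅒ + c)
(1/(1/(9 - 41) - 30) + j(q))² = (1/(1/(9 - 41) - 30) + (-⅒ + 4/3))² = (1/(1/(-32) - 30) + 37/30)² = (1/(-1/32 - 30) + 37/30)² = (1/(-961/32) + 37/30)² = (-32/961 + 37/30)² = (34597/28830)² = 1196952409/831168900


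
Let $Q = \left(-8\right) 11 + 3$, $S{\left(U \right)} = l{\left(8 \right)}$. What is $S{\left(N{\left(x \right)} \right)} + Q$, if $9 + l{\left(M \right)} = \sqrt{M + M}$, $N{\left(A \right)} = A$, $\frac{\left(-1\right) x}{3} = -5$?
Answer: $-90$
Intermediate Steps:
$x = 15$ ($x = \left(-3\right) \left(-5\right) = 15$)
$l{\left(M \right)} = -9 + \sqrt{2} \sqrt{M}$ ($l{\left(M \right)} = -9 + \sqrt{M + M} = -9 + \sqrt{2 M} = -9 + \sqrt{2} \sqrt{M}$)
$S{\left(U \right)} = -5$ ($S{\left(U \right)} = -9 + \sqrt{2} \sqrt{8} = -9 + \sqrt{2} \cdot 2 \sqrt{2} = -9 + 4 = -5$)
$Q = -85$ ($Q = -88 + 3 = -85$)
$S{\left(N{\left(x \right)} \right)} + Q = -5 - 85 = -90$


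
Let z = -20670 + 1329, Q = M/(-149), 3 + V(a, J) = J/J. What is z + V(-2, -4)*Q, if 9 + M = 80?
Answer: -2881667/149 ≈ -19340.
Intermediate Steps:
M = 71 (M = -9 + 80 = 71)
V(a, J) = -2 (V(a, J) = -3 + J/J = -3 + 1 = -2)
Q = -71/149 (Q = 71/(-149) = 71*(-1/149) = -71/149 ≈ -0.47651)
z = -19341
z + V(-2, -4)*Q = -19341 - 2*(-71/149) = -19341 + 142/149 = -2881667/149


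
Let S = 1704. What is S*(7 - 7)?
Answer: 0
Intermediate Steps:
S*(7 - 7) = 1704*(7 - 7) = 1704*0 = 0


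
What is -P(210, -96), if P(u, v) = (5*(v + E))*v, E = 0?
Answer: -46080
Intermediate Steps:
P(u, v) = 5*v² (P(u, v) = (5*(v + 0))*v = (5*v)*v = 5*v²)
-P(210, -96) = -5*(-96)² = -5*9216 = -1*46080 = -46080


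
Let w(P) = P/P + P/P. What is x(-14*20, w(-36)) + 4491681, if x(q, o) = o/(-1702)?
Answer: 3822420530/851 ≈ 4.4917e+6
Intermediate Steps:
w(P) = 2 (w(P) = 1 + 1 = 2)
x(q, o) = -o/1702 (x(q, o) = o*(-1/1702) = -o/1702)
x(-14*20, w(-36)) + 4491681 = -1/1702*2 + 4491681 = -1/851 + 4491681 = 3822420530/851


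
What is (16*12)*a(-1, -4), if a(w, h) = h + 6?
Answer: 384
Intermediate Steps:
a(w, h) = 6 + h
(16*12)*a(-1, -4) = (16*12)*(6 - 4) = 192*2 = 384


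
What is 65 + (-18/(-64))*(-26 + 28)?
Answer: 1049/16 ≈ 65.563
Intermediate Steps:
65 + (-18/(-64))*(-26 + 28) = 65 - 18*(-1/64)*2 = 65 + (9/32)*2 = 65 + 9/16 = 1049/16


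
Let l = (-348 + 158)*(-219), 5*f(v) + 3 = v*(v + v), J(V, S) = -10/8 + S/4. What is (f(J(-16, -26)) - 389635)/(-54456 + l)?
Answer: 5194821/171280 ≈ 30.329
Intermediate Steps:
J(V, S) = -5/4 + S/4 (J(V, S) = -10*⅛ + S*(¼) = -5/4 + S/4)
f(v) = -⅗ + 2*v²/5 (f(v) = -⅗ + (v*(v + v))/5 = -⅗ + (v*(2*v))/5 = -⅗ + (2*v²)/5 = -⅗ + 2*v²/5)
l = 41610 (l = -190*(-219) = 41610)
(f(J(-16, -26)) - 389635)/(-54456 + l) = ((-⅗ + 2*(-5/4 + (¼)*(-26))²/5) - 389635)/(-54456 + 41610) = ((-⅗ + 2*(-5/4 - 13/2)²/5) - 389635)/(-12846) = ((-⅗ + 2*(-31/4)²/5) - 389635)*(-1/12846) = ((-⅗ + (⅖)*(961/16)) - 389635)*(-1/12846) = ((-⅗ + 961/40) - 389635)*(-1/12846) = (937/40 - 389635)*(-1/12846) = -15584463/40*(-1/12846) = 5194821/171280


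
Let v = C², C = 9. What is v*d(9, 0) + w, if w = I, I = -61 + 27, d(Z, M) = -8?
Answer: -682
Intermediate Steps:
I = -34
w = -34
v = 81 (v = 9² = 81)
v*d(9, 0) + w = 81*(-8) - 34 = -648 - 34 = -682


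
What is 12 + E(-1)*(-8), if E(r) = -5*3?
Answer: 132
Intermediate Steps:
E(r) = -15
12 + E(-1)*(-8) = 12 - 15*(-8) = 12 + 120 = 132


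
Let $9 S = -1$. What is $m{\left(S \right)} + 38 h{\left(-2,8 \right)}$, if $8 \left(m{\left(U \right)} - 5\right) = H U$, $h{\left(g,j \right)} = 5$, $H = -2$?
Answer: $\frac{7021}{36} \approx 195.03$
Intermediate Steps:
$S = - \frac{1}{9}$ ($S = \frac{1}{9} \left(-1\right) = - \frac{1}{9} \approx -0.11111$)
$m{\left(U \right)} = 5 - \frac{U}{4}$ ($m{\left(U \right)} = 5 + \frac{\left(-2\right) U}{8} = 5 - \frac{U}{4}$)
$m{\left(S \right)} + 38 h{\left(-2,8 \right)} = \left(5 - - \frac{1}{36}\right) + 38 \cdot 5 = \left(5 + \frac{1}{36}\right) + 190 = \frac{181}{36} + 190 = \frac{7021}{36}$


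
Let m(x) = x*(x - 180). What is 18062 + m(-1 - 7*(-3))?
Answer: 14862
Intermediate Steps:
m(x) = x*(-180 + x)
18062 + m(-1 - 7*(-3)) = 18062 + (-1 - 7*(-3))*(-180 + (-1 - 7*(-3))) = 18062 + (-1 + 21)*(-180 + (-1 + 21)) = 18062 + 20*(-180 + 20) = 18062 + 20*(-160) = 18062 - 3200 = 14862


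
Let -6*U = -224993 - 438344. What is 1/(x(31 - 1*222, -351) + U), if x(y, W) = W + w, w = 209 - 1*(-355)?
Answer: 6/664615 ≈ 9.0278e-6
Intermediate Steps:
U = 663337/6 (U = -(-224993 - 438344)/6 = -1/6*(-663337) = 663337/6 ≈ 1.1056e+5)
w = 564 (w = 209 + 355 = 564)
x(y, W) = 564 + W (x(y, W) = W + 564 = 564 + W)
1/(x(31 - 1*222, -351) + U) = 1/((564 - 351) + 663337/6) = 1/(213 + 663337/6) = 1/(664615/6) = 6/664615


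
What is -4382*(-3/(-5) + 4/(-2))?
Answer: 30674/5 ≈ 6134.8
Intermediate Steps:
-4382*(-3/(-5) + 4/(-2)) = -4382*(-3*(-⅕) + 4*(-½)) = -4382*(⅗ - 2) = -4382*(-7/5) = 30674/5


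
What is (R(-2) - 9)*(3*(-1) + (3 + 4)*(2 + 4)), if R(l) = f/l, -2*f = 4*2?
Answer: -273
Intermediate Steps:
f = -4 (f = -2*2 = -½*8 = -4)
R(l) = -4/l
(R(-2) - 9)*(3*(-1) + (3 + 4)*(2 + 4)) = (-4/(-2) - 9)*(3*(-1) + (3 + 4)*(2 + 4)) = (-4*(-½) - 9)*(-3 + 7*6) = (2 - 9)*(-3 + 42) = -7*39 = -273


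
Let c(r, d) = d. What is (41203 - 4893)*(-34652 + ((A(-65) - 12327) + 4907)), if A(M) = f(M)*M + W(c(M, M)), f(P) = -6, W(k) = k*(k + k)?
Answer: -1206653920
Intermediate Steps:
W(k) = 2*k² (W(k) = k*(2*k) = 2*k²)
A(M) = -6*M + 2*M²
(41203 - 4893)*(-34652 + ((A(-65) - 12327) + 4907)) = (41203 - 4893)*(-34652 + ((2*(-65)*(-3 - 65) - 12327) + 4907)) = 36310*(-34652 + ((2*(-65)*(-68) - 12327) + 4907)) = 36310*(-34652 + ((8840 - 12327) + 4907)) = 36310*(-34652 + (-3487 + 4907)) = 36310*(-34652 + 1420) = 36310*(-33232) = -1206653920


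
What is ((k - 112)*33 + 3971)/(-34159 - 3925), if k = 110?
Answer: -3905/38084 ≈ -0.10254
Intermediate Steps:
((k - 112)*33 + 3971)/(-34159 - 3925) = ((110 - 112)*33 + 3971)/(-34159 - 3925) = (-2*33 + 3971)/(-38084) = (-66 + 3971)*(-1/38084) = 3905*(-1/38084) = -3905/38084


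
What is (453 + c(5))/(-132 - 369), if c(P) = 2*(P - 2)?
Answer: -153/167 ≈ -0.91617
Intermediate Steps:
c(P) = -4 + 2*P (c(P) = 2*(-2 + P) = -4 + 2*P)
(453 + c(5))/(-132 - 369) = (453 + (-4 + 2*5))/(-132 - 369) = (453 + (-4 + 10))/(-501) = (453 + 6)*(-1/501) = 459*(-1/501) = -153/167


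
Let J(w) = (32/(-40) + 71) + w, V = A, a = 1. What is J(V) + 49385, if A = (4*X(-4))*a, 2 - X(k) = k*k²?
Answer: 248596/5 ≈ 49719.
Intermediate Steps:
X(k) = 2 - k³ (X(k) = 2 - k*k² = 2 - k³)
A = 264 (A = (4*(2 - 1*(-4)³))*1 = (4*(2 - 1*(-64)))*1 = (4*(2 + 64))*1 = (4*66)*1 = 264*1 = 264)
V = 264
J(w) = 351/5 + w (J(w) = (32*(-1/40) + 71) + w = (-⅘ + 71) + w = 351/5 + w)
J(V) + 49385 = (351/5 + 264) + 49385 = 1671/5 + 49385 = 248596/5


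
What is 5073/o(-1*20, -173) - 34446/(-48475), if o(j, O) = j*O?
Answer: 73019367/33544700 ≈ 2.1768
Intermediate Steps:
o(j, O) = O*j
5073/o(-1*20, -173) - 34446/(-48475) = 5073/((-(-173)*20)) - 34446/(-48475) = 5073/((-173*(-20))) - 34446*(-1/48475) = 5073/3460 + 34446/48475 = 73019367/33544700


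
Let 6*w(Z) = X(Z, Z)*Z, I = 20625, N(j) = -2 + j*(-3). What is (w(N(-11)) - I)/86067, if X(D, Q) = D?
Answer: -122789/516402 ≈ -0.23778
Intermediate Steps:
N(j) = -2 - 3*j
w(Z) = Z**2/6 (w(Z) = (Z*Z)/6 = Z**2/6)
(w(N(-11)) - I)/86067 = ((-2 - 3*(-11))**2/6 - 1*20625)/86067 = ((-2 + 33)**2/6 - 20625)*(1/86067) = ((1/6)*31**2 - 20625)*(1/86067) = ((1/6)*961 - 20625)*(1/86067) = (961/6 - 20625)*(1/86067) = -122789/6*1/86067 = -122789/516402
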